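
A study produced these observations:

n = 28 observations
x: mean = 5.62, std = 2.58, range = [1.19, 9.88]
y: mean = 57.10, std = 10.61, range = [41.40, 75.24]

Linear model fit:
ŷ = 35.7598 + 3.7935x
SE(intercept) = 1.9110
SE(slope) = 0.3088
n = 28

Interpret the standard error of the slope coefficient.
The slope 3.7935 is pinned down to within about ±0.3088 (one SE) by these data — relative uncertainty 8.1%, i.e. precise.

What SE measures:
- The standard error quantifies the sampling variability of the coefficient estimate
- It is the estimated standard deviation of β̂₁ across hypothetical repeated samples of the same size
- Smaller SE → more precise estimate

Relative precision:
- SE / |β̂₁| = 0.3088 / 3.7935 = 8.1%
- Rule of thumb (under 20%: precise; 20% to under 50%: moderately precise; 50% or more: imprecise) → precise

Link to the t-test: t = β̂₁ / SE(β̂₁) = 3.7935 / 0.3088 = 12.2847, the statistic for H₀: β₁ = 0.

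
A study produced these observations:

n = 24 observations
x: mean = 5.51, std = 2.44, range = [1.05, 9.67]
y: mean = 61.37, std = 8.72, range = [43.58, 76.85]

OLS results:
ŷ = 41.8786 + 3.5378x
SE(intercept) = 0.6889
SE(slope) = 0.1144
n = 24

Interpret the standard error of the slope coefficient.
SE(β̂₁) = 0.1144 is the estimated standard deviation of the slope estimate across repeated samples; relative to β̂₁ = 3.5378 that is 3.2%, a precise estimate.

What SE measures:
- The standard error quantifies the sampling variability of the coefficient estimate
- It is the estimated standard deviation of β̂₁ across hypothetical repeated samples of the same size
- Smaller SE → more precise estimate

Relative precision:
- SE / |β̂₁| = 0.1144 / 3.5378 = 3.2%
- Rule of thumb (under 20%: precise; 20% to under 50%: moderately precise; 50% or more: imprecise) → precise

Link to the t-test: t = β̂₁ / SE(β̂₁) = 3.5378 / 0.1144 = 30.9248, the statistic for H₀: β₁ = 0.

What drives SE(β̂₁): more residual scatter → larger SE.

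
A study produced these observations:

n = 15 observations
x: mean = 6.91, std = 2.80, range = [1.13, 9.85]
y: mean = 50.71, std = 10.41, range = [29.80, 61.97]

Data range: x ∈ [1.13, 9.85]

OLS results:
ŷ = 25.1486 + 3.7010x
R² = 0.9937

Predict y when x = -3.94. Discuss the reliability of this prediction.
ŷ = 10.5667 (extrapolation — x = -3.94 lies outside [1.13, 9.85], so reliability is low).

Prediction calculation:
ŷ = 25.1486 + 3.7010 × (-3.94)
ŷ = 10.5667

Reliability:
- Data range: x ∈ [1.13, 9.85]
- Prediction point: x = -3.94 is 5.07 units below the observed range → this is EXTRAPOLATION, not interpolation

Why that matters here:
- There are no observations near this x to validate the fitted line there
- R² describes fit only over the sampled x values; it says nothing about behaviour beyond them
- Real relationships often flatten, saturate, or turn nonlinear at extremes

Report the number if required, but flag clearly that it is an extrapolation.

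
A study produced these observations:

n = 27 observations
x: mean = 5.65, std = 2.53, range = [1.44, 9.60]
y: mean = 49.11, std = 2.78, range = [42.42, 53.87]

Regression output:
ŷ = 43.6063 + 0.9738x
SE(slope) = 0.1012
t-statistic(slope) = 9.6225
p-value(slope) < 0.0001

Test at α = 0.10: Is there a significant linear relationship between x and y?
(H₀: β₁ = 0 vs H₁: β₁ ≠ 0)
Reject H₀: p-value < 0.0001 < α = 0.10. The linear relationship is significant at the 10% level.

Hypothesis test for the slope coefficient:

H₀: β₁ = 0 (no linear relationship)
H₁: β₁ ≠ 0 (linear relationship exists)

Test statistic: t = β̂₁ / SE(β̂₁) = 0.9738 / 0.1012 = 9.6225

With df = 25, the two-sided p-value for |t| = 9.6225 is <0.0001.

Decision rule: reject H₀ if p-value < α.
p-value < 0.0001 < α = 0.10 → reject H₀.

Conclusion: the linear association between x and y is significant at the 10% level.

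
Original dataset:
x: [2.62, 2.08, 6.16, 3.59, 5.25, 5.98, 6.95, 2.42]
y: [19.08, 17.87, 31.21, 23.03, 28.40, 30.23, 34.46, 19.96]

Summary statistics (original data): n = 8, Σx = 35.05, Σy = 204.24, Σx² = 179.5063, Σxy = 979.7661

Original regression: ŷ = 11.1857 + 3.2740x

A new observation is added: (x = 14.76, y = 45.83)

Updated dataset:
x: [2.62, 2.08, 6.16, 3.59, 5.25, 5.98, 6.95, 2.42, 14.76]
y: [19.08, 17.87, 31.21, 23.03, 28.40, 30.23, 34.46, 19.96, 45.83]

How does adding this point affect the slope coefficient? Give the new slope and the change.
The slope changes from 3.2740 to 2.2369 (change of -1.0371, or -31.7%).

The new point has HIGH LEVERAGE: x = 14.76 is far from the original mean x̄ = 35.05/8 ≈ 4.38 (original range [2.08, 6.95]).

Step 1: Update the sums with the new point (n goes from 8 to 9)
Σx  = 35.05 + 14.76 = 49.81
Σy  = 204.24 + 45.83 = 250.07
Σx² = 179.5063 + 14.76² = 179.5063 + 217.8576 = 397.3639
Σxy = 979.7661 + 14.76×45.83 = 979.7661 + 676.4508 = 1656.2169

Step 2: Recompute the slope with b₁ = (nΣxy − ΣxΣy) / (nΣx² − (Σx)²)
Numerator   = 9×1656.2169 − 49.81×250.07 = 14905.9521 − 12455.9867 = 2449.9654
Denominator = 9×397.3639 − 49.81² = 3576.2751 − 2481.0361 = 1095.2390
b₁(new) = 2449.9654 / 1095.2390 = 2.2369

(Same formula on the original sums: (8×979.7661 − 35.05×204.24) / (8×179.5063 − 35.05²) = 679.5168 / 207.5479 = 3.2740, matching the given fit.)

Step 3: Change in slope
Δβ₁ = 2.2369 − 3.2740 = -1.0371
Relative change = -1.0371 / 3.2740 × 100% = -31.7%
→ the slope decreases when the point is added.

A high-leverage point only changes the slope if it is off the original line; here y = 45.83 is below the original trend, so the slope decreases.
In practice: investigate whether it comes from the same population as the rest of the sample; refit with and without it and report both if conclusions differ.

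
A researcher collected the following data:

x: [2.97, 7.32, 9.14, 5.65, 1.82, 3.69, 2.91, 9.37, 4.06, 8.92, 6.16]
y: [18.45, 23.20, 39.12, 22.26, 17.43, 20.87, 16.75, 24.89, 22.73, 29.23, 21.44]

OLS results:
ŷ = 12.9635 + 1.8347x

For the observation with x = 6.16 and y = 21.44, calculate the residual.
Residual = -2.8253

The residual is the difference between the actual value and the predicted value:

Residual = y - ŷ

Step 1: Calculate predicted value
ŷ = 12.9635 + 1.8347 × 6.16
ŷ = 24.2653

Step 2: Calculate residual
Residual = 21.44 - 24.2653
Residual = -2.8253

Sign check: y < ŷ, so the point is below the line and the fit overestimates here.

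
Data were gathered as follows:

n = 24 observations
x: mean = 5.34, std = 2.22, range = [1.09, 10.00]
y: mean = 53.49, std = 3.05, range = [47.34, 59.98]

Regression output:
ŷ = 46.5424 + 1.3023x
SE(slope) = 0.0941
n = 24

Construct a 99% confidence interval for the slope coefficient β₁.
The 99% CI for β₁ is (1.0371, 1.5675)

Confidence interval for the slope:

The 99% CI for β₁ is: β̂₁ ± t*(α/2, n-2) × SE(β̂₁)

Step 1: Find critical t-value
- Confidence level = 0.99
- Degrees of freedom = n - 2 = 24 - 2 = 22
- t*(α/2, 22) = 2.8188

Step 2: Calculate margin of error
Margin = 2.8188 × 0.0941 = 0.2652

Step 3: Construct interval
CI = 1.3023 ± 0.2652
CI = (1.0371, 1.5675)

Interpretation: intervals built this way capture the true β₁ in 99% of repeated samples; here the plausible range for the per-unit effect of x on y is 1.0371 to 1.5675.
Both endpoints are positive, so the data support a genuinely positive slope at this confidence level.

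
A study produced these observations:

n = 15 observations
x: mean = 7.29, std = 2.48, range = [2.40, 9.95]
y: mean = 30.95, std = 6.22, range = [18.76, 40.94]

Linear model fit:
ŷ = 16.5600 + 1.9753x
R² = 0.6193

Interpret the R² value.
About 61.93% of the variability in y is accounted for by the regression on x (R² = 0.6193) — a moderate linear fit.

R² = 1 − SS_res/SS_tot compares the residual scatter to the total scatter of y about its mean.

Here R² = 0.6193:
- Explained: 61.93% of the variation in y
- Unexplained (residual): 100% − 61.93% = 38.07%
- Rule of thumb (below 0.3 weak; 0.3 to below 0.7 moderate; 0.7 and above strong) → moderate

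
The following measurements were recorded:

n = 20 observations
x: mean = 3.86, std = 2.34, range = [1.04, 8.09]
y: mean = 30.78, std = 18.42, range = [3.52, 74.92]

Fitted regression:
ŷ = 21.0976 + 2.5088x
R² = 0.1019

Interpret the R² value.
About 10.19% of the variability in y is accounted for by the regression on x (R² = 0.1019) — a weak linear fit.

R² (coefficient of determination) measures the proportion of variance in y explained by the regression model.

Here R² = 0.1019:
- Explained: 10.19% of the variation in y
- Unexplained (residual): 100% − 10.19% = 89.81%
- Rule of thumb (below 0.3 weak; 0.3 to below 0.7 moderate; 0.7 and above strong) → weak

Note: R² never decreases when predictors are added, so it should not be used alone to compare models of different size.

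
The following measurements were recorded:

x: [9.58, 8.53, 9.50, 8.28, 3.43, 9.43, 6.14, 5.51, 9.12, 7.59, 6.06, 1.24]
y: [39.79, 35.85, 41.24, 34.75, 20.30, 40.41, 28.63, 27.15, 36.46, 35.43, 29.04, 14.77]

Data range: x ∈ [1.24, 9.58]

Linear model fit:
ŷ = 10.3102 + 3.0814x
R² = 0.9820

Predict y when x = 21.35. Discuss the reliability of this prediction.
ŷ = 76.0981 (extrapolation — x = 21.35 lies outside [1.24, 9.58], so reliability is low).

Prediction calculation:
ŷ = 10.3102 + 3.0814 × 21.35
ŷ = 76.0981

Reliability:
- Data range: x ∈ [1.24, 9.58]
- Prediction point: x = 21.35 is 11.77 units above the observed range → this is EXTRAPOLATION, not interpolation

Why that matters here:
- The standard error of prediction grows with (x − x̄)², and x = 21.35 is far from x̄ = 7.03
- The linear relationship may not hold outside the observed range
- There are no observations near this x to validate the fitted line there

The R² = 0.9820 only validates the fit within [1.24, 9.58]; treat ŷ = 76.0981 with caution.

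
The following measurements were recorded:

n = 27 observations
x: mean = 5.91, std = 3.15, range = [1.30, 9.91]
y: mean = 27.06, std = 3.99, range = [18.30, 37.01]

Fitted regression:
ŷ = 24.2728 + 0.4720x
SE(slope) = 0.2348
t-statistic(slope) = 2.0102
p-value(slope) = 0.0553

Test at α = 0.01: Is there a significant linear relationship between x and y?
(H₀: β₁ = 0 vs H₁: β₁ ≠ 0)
p-value = 0.0553 ≥ α = 0.01, so we fail to reject H₀. The relationship is not significant.

Hypothesis test for the slope coefficient:

H₀: β₁ = 0 (no linear relationship)
H₁: β₁ ≠ 0 (linear relationship exists)

Test statistic: t = β̂₁ / SE(β̂₁) = 0.4720 / 0.2348 = 2.0102

p = 0.0553: how often a slope estimate this far from 0 (in SE units) would arise by chance if β₁ were truly 0.

Decision rule: reject H₀ if p-value < α.
p-value = 0.0553 ≥ α = 0.01 → fail to reject H₀.

Conclusion: the linear association between x and y is not significant at the 1% level.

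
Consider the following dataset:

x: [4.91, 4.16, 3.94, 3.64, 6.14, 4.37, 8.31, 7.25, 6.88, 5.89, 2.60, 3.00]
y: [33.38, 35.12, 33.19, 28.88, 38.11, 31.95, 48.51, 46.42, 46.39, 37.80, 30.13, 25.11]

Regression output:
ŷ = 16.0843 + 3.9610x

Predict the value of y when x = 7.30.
ŷ = 44.9996

To predict y for x = 7.30, substitute into the regression equation:

ŷ = 16.0843 + 3.9610 × 7.30
ŷ = 16.0843 + 28.9153
ŷ = 44.9996

This is a point prediction; actual observations scatter around it by roughly the residual standard deviation.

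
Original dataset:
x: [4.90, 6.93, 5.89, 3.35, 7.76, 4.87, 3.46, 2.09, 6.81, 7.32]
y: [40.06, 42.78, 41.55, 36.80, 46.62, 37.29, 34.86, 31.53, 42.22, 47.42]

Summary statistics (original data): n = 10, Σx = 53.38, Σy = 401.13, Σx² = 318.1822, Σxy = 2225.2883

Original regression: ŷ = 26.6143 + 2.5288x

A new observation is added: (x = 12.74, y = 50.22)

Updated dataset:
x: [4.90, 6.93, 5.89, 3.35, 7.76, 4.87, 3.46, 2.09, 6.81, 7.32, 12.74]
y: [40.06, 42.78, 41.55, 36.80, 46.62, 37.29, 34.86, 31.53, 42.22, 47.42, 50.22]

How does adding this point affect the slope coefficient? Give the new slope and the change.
The slope changes from 2.5288 to 1.8311 (change of -0.6977, or -27.6%).

x = 12.74 lies well outside the original x-range [2.09, 7.76] (x̄ ≈ 5.34), so this observation has high leverage and can move the slope substantially.

Step 1: Update the sums with the new point (n goes from 10 to 11)
Σx  = 53.38 + 12.74 = 66.12
Σy  = 401.13 + 50.22 = 451.35
Σx² = 318.1822 + 12.74² = 318.1822 + 162.3076 = 480.4898
Σxy = 2225.2883 + 12.74×50.22 = 2225.2883 + 639.8028 = 2865.0911

Step 2: Recompute the slope with b₁ = (nΣxy − ΣxΣy) / (nΣx² − (Σx)²)
Numerator   = 11×2865.0911 − 66.12×451.35 = 31516.0021 − 29843.2620 = 1672.7401
Denominator = 11×480.4898 − 66.12² = 5285.3878 − 4371.8544 = 913.5334
b₁(new) = 1672.7401 / 913.5334 = 1.8311

(Same formula on the original sums: (10×2225.2883 − 53.38×401.13) / (10×318.1822 − 53.38²) = 840.5636 / 332.3976 = 2.5288, matching the given fit.)

Step 3: Change in slope
Δβ₁ = 1.8311 − 2.5288 = -0.6977
Relative change = -0.6977 / 2.5288 × 100% = -27.6%
→ the slope decreases when the point is added.

Because the point sits below the extension of the original line at a high-leverage x, it tilts the fit down.
In practice: investigate whether it comes from the same population as the rest of the sample; check such a point for data-entry or measurement error.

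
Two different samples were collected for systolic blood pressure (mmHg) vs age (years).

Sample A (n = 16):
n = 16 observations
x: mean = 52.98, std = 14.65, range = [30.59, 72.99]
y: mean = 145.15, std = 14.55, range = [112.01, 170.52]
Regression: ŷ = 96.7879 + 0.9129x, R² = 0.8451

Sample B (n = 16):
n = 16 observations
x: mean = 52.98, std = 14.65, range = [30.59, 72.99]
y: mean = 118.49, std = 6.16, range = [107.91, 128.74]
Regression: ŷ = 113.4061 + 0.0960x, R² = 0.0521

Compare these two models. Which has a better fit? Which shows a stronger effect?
Model A has the better fit (R² = 0.8451 vs 0.0521). Model A shows the stronger effect (|β₁| = 0.9129 vs 0.0960).

Model Comparison:

Which explains more variance? (R²)
- Model A: R² = 0.8451 → 84.51% of variance in blood pressure explained
- Model B: R² = 0.0521 → 5.21% of variance in blood pressure explained
- 0.8451 > 0.0521 → Model A has the better fit

Which has the larger per-year effect? (|β₁|)
- Model A: β₁ = 0.9129 → predicted blood pressure rises 0.9129 mmHg per additional year of age
- Model B: β₁ = 0.0960 → predicted blood pressure rises 0.0960 mmHg per additional year of age
- |0.9129| > |0.0960| → Model A shows the stronger marginal effect

Note: A better fit (higher R²) doesn't necessarily mean a more important relationship.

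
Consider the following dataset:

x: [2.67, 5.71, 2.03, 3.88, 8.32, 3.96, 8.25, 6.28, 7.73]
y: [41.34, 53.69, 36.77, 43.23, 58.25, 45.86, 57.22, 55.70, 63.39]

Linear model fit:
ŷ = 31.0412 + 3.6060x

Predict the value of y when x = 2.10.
ŷ = 38.6138

x = 2.10 lies inside the observed range [2.03, 8.32], so the fitted equation applies directly:

ŷ = 31.0412 + 3.6060 × 2.10
ŷ = 31.0412 + 7.5726
ŷ = 38.6138

This is a point prediction; actual observations scatter around it by roughly the residual standard deviation.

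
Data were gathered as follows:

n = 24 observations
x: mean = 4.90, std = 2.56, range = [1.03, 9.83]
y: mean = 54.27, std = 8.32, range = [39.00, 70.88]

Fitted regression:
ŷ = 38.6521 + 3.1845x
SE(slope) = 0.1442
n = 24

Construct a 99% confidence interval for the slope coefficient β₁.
The 99% CI for β₁ is (2.7780, 3.5910)

Confidence interval for the slope:

The 99% CI for β₁ is: β̂₁ ± t*(α/2, n-2) × SE(β̂₁)

Step 1: Find critical t-value
- Confidence level = 0.99
- Degrees of freedom = n - 2 = 24 - 2 = 22
- t*(α/2, 22) = 2.8188

Step 2: Calculate margin of error
Margin = 2.8188 × 0.1442 = 0.4065

Step 3: Construct interval
CI = 3.1845 ± 0.4065
CI = (2.7780, 3.5910)

Interpretation: We are 99% confident that the true slope β₁ lies between 2.7780 and 3.5910.
Since 0 is outside the interval, a two-sided test at α = 0.01 would reject H₀: β₁ = 0.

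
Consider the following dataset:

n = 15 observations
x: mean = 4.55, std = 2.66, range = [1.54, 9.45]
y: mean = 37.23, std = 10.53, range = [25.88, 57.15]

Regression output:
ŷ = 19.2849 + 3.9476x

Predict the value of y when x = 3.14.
ŷ = 31.6804

To predict y for x = 3.14, substitute into the regression equation:

ŷ = 19.2849 + 3.9476 × 3.14
ŷ = 19.2849 + 12.3955
ŷ = 31.6804

This is the fitted mean response at that x — an individual observation would come with a wider prediction interval.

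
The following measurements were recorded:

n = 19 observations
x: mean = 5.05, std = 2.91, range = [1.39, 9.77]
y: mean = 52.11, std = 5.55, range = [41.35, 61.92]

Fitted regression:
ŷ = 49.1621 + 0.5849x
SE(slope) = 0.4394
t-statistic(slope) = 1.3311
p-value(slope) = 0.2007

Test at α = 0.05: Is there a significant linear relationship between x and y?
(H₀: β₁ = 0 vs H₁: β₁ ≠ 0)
Fail to reject H₀: p-value = 0.2007 ≥ α = 0.05. The linear relationship is not significant at the 5% level.

Hypothesis test for the slope coefficient:

H₀: β₁ = 0 (no linear relationship)
H₁: β₁ ≠ 0 (linear relationship exists)

Test statistic: t = β̂₁ / SE(β̂₁) = 0.5849 / 0.4394 = 1.3311

p = 0.2007: how often a slope estimate this far from 0 (in SE units) would arise by chance if β₁ were truly 0.

Decision rule: reject H₀ if p-value < α.
p-value = 0.2007 ≥ α = 0.05 → fail to reject H₀.

At α = 0.05 the data do not provide convincing evidence of a nonzero slope.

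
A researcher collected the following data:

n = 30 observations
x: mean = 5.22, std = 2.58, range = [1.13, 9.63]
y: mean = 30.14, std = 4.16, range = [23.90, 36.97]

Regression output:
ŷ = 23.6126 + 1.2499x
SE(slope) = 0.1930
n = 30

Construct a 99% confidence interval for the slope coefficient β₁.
The 99% CI for β₁ is (0.7166, 1.7832)

Confidence interval for the slope:

The 99% CI for β₁ is: β̂₁ ± t*(α/2, n-2) × SE(β̂₁)

Step 1: Find critical t-value
- Confidence level = 0.99
- Degrees of freedom = n - 2 = 30 - 2 = 28
- t*(α/2, 28) = 2.7633

Step 2: Calculate margin of error
Margin = 2.7633 × 0.1930 = 0.5333

Step 3: Construct interval
CI = 1.2499 ± 0.5333
CI = (0.7166, 1.7832)

Interpretation: We are 99% confident that the true slope β₁ lies between 0.7166 and 1.7832.
Both endpoints are positive, so the data support a genuinely positive slope at this confidence level.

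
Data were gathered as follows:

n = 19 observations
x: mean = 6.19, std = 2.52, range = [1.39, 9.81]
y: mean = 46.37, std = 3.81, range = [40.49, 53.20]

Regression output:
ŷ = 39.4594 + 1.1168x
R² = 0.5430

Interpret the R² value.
R² = 0.5430 means 54.30% of the variation in y is explained by the linear relationship with x. This indicates a moderate fit.

The coefficient of determination R² is the fraction of the total variation in y that the fitted line accounts for.

Here R² = 0.5430:
- Explained: 54.30% of the variation in y
- Unexplained (residual): 100% − 54.30% = 45.70%
- Rule of thumb (below 0.3 weak; 0.3 to below 0.7 moderate; 0.7 and above strong) → moderate

Note: R² says nothing about causation, and a high R² does not by itself mean the linear form is appropriate — check the residuals.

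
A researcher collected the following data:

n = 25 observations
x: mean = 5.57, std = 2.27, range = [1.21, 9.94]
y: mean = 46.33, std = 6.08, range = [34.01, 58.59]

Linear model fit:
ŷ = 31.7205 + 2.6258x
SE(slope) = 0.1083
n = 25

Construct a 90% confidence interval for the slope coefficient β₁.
The 90% CI for β₁ is (2.4402, 2.8114)

Confidence interval for the slope:

The 90% CI for β₁ is: β̂₁ ± t*(α/2, n-2) × SE(β̂₁)

Step 1: Find critical t-value
- Confidence level = 0.9
- Degrees of freedom = n - 2 = 25 - 2 = 23
- t*(α/2, 23) = 1.7139

Step 2: Calculate margin of error
Margin = 1.7139 × 0.1083 = 0.1856

Step 3: Construct interval
CI = 2.6258 ± 0.1856
CI = (2.4402, 2.8114)

Interpretation: We are 90% confident that the true slope β₁ lies between 2.4402 and 2.8114.
Both endpoints are positive, so the data support a genuinely positive slope at this confidence level.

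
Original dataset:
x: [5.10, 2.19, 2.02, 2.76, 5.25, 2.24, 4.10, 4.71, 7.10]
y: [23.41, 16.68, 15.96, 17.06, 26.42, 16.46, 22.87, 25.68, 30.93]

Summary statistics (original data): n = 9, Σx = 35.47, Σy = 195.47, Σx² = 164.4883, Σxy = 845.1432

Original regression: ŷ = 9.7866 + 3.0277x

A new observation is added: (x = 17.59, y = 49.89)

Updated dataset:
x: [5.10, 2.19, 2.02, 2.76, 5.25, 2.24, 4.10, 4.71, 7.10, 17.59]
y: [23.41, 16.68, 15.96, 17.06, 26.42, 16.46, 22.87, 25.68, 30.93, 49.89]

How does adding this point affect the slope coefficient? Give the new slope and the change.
The slope changes from 3.0277 to 2.1877 (change of -0.8400, or -27.7%).

x = 17.59 lies well outside the original x-range [2.02, 7.10] (x̄ ≈ 3.94), so this observation has high leverage and can move the slope substantially.

Step 1: Update the sums with the new point (n goes from 9 to 10)
Σx  = 35.47 + 17.59 = 53.06
Σy  = 195.47 + 49.89 = 245.36
Σx² = 164.4883 + 17.59² = 164.4883 + 309.4081 = 473.8964
Σxy = 845.1432 + 17.59×49.89 = 845.1432 + 877.5651 = 1722.7083

Step 2: Recompute the slope with b₁ = (nΣxy − ΣxΣy) / (nΣx² − (Σx)²)
Numerator   = 10×1722.7083 − 53.06×245.36 = 17227.0830 − 13018.8016 = 4208.2814
Denominator = 10×473.8964 − 53.06² = 4738.9640 − 2815.3636 = 1923.6004
b₁(new) = 4208.2814 / 1923.6004 = 2.1877

(Same formula on the original sums: (9×845.1432 − 35.47×195.47) / (9×164.4883 − 35.47²) = 672.9679 / 222.2738 = 3.0277, matching the given fit.)

Step 3: Change in slope
Δβ₁ = 2.1877 − 3.0277 = -0.8400
Relative change = -0.8400 / 3.0277 × 100% = -27.7%
→ the slope decreases when the point is added.

A high-leverage point only changes the slope if it is off the original line; here y = 49.89 is below the original trend, so the slope decreases.
In practice: investigate whether it comes from the same population as the rest of the sample; examine leverage (hᵢ) and Cook's distance rather than deleting it automatically.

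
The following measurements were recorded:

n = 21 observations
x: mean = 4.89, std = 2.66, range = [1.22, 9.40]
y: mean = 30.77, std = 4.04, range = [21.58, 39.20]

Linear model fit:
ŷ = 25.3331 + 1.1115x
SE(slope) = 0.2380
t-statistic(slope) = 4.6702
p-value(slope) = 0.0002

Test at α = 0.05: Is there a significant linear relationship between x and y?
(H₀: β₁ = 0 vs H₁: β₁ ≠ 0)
Since p-value = 0.0002 < α = 0.05, reject H₀ — the slope is significantly different from 0.

Hypothesis test for the slope coefficient:

H₀: β₁ = 0 (no linear relationship)
H₁: β₁ ≠ 0 (linear relationship exists)

Test statistic: t = β̂₁ / SE(β̂₁) = 1.1115 / 0.2380 = 4.6702

The p-value (0.0002) is the probability, under H₀, of a t-statistic at least as extreme as |t| = 4.6702 (two-sided, df = n − 2 = 19).

Decision rule: reject H₀ if p-value < α.
p-value = 0.0002 < α = 0.05 → reject H₀.

Conclusion: the linear association between x and y is significant at the 5% level.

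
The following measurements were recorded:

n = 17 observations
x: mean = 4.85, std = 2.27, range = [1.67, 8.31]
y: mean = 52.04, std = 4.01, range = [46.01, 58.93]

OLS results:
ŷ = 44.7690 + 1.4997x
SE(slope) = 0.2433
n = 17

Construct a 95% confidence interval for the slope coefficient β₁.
The 95% CI for β₁ is (0.9811, 2.0183)

Confidence interval for the slope:

The 95% CI for β₁ is: β̂₁ ± t*(α/2, n-2) × SE(β̂₁)

Step 1: Find critical t-value
- Confidence level = 0.95
- Degrees of freedom = n - 2 = 17 - 2 = 15
- t*(α/2, 15) = 2.1314

Step 2: Calculate margin of error
Margin = 2.1314 × 0.2433 = 0.5186

Step 3: Construct interval
CI = 1.4997 ± 0.5186
CI = (0.9811, 2.0183)

Interpretation: We are 95% confident that the true slope β₁ lies between 0.9811 and 2.0183.
The interval does not include 0, suggesting a significant linear relationship.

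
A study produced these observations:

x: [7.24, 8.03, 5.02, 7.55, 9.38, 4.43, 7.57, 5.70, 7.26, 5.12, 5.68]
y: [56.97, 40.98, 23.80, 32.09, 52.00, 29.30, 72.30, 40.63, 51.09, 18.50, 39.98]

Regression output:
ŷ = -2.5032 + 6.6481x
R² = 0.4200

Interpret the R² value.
About 42.00% of the variability in y is accounted for by the regression on x (R² = 0.4200) — a moderate linear fit.

R² = 1 − SS_res/SS_tot compares the residual scatter to the total scatter of y about its mean.

Here R² = 0.4200:
- Explained: 42.00% of the variation in y
- Unexplained (residual): 100% − 42.00% = 58.00%
- Rule of thumb (below 0.3 weak; 0.3 to below 0.7 moderate; 0.7 and above strong) → moderate

Calculation: R² = 1 − (SS_res / SS_tot), where SS_res is the sum of squared residuals and SS_tot the total sum of squares.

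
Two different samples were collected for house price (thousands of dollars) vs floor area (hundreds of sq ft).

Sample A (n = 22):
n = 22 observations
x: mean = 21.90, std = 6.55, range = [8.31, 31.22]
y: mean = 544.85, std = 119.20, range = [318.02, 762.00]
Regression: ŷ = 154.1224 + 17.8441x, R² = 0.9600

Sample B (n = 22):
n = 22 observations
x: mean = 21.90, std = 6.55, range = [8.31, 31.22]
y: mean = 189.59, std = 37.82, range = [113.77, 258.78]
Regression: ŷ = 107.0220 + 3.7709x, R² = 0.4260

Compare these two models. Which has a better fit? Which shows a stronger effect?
Model A has the better fit (R² = 0.9600 vs 0.4260). Model A shows the stronger effect (|β₁| = 17.8441 vs 3.7709).

Model Comparison:

Goodness of fit (R²):
- Model A: R² = 0.9600 → 96.00% of variance in house price explained
- Model B: R² = 0.4260 → 42.60% of variance in house price explained
- 0.9600 > 0.4260 → Model A has the better fit

Which has the larger per-hundred sq ft effect? (|β₁|)
- Model A: β₁ = 17.8441 → predicted house price rises 17.8441 thousand dollars per additional hundred sq ft of floor area
- Model B: β₁ = 3.7709 → predicted house price rises 3.7709 thousand dollars per additional hundred sq ft of floor area
- |17.8441| > |3.7709| → Model A shows the stronger marginal effect

Notes:
- R² measures how tightly points cluster around the line; β₁ measures how steep the line is — they answer different questions.
- A better fit (higher R²) doesn't necessarily mean a more important relationship.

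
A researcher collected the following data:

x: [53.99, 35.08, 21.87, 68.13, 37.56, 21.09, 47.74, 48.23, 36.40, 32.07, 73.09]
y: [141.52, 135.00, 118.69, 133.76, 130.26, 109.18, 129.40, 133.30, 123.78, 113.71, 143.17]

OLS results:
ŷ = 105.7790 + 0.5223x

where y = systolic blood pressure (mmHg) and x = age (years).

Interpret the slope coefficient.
On average, blood pressure is about 0.5223 mmHg higher for every extra year of age.

The slope coefficient β₁ = 0.5223 represents the marginal effect of age on blood pressure.

Interpretation:
- Age up by 1 year → predicted blood pressure increases by 0.5223 mmHg
- The effect is assumed constant over the observed range of x (linearity)
- The sign (+) gives the direction; the magnitude 0.5223 gives the size of the effect per year

(β₀ = 105.7790 is the fitted value at x = 0 and is not part of the slope interpretation.)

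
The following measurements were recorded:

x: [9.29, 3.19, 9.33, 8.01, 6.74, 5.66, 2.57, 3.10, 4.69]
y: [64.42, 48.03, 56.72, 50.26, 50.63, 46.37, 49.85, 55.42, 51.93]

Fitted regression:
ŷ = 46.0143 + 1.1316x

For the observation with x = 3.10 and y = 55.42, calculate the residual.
Residual = 5.8977

The residual is the difference between the actual value and the predicted value:

Residual = y - ŷ

Step 1: Calculate predicted value
ŷ = 46.0143 + 1.1316 × 3.10
ŷ = 49.5223

Step 2: Calculate residual
Residual = 55.42 - 49.5223
Residual = 5.8977

Sign check: y > ŷ, so the point is above the line and the fit underestimates here.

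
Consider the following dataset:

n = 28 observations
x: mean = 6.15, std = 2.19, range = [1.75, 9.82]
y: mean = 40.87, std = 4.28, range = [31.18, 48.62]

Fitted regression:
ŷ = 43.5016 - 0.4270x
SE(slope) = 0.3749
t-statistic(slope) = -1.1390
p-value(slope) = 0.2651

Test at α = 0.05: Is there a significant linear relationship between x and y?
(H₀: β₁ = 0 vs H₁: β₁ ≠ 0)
p-value = 0.2651 ≥ α = 0.05, so we fail to reject H₀. The relationship is not significant.

Hypothesis test for the slope coefficient:

H₀: β₁ = 0 (no linear relationship)
H₁: β₁ ≠ 0 (linear relationship exists)

Test statistic: t = β̂₁ / SE(β̂₁) = -0.4270 / 0.3749 = -1.1390

The p-value (0.2651) is the probability, under H₀, of a t-statistic at least as extreme as |t| = 1.1390 (two-sided, df = n − 2 = 26).

Decision rule: reject H₀ if p-value < α.
p-value = 0.2651 ≥ α = 0.05 → fail to reject H₀.

There is not sufficient evidence at the 5% significance level to conclude that a linear relationship exists between x and y.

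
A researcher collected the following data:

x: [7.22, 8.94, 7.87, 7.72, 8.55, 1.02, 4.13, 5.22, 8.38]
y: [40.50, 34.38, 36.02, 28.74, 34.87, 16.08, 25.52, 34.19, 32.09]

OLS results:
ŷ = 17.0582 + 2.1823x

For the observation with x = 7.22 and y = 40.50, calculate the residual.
Residual = 7.6856

The residual is the difference between the actual value and the predicted value:

Residual = y - ŷ

Step 1: Calculate predicted value
ŷ = 17.0582 + 2.1823 × 7.22
ŷ = 32.8144

Step 2: Calculate residual
Residual = 40.50 - 32.8144
Residual = 7.6856

Sign check: y > ŷ, so the point is above the line and the fit underestimates here.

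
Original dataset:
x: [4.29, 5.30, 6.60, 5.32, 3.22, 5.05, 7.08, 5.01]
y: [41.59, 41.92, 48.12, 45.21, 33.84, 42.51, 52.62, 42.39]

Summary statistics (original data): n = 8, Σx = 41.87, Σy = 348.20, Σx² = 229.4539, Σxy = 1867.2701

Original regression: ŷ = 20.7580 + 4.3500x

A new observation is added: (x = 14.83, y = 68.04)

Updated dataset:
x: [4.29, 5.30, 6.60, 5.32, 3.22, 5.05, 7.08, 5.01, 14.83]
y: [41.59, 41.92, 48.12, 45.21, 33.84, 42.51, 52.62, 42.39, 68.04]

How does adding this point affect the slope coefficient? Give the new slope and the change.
New slope β₁ = 2.7556 versus 4.3500 before: a change of -1.5944 (-36.7%).

The new point has HIGH LEVERAGE: x = 14.83 is far from the original mean x̄ = 41.87/8 ≈ 5.23 (original range [3.22, 7.08]).

Step 1: Update the sums with the new point (n goes from 8 to 9)
Σx  = 41.87 + 14.83 = 56.70
Σy  = 348.20 + 68.04 = 416.24
Σx² = 229.4539 + 14.83² = 229.4539 + 219.9289 = 449.3828
Σxy = 1867.2701 + 14.83×68.04 = 1867.2701 + 1009.0332 = 2876.3033

Step 2: Recompute the slope with b₁ = (nΣxy − ΣxΣy) / (nΣx² − (Σx)²)
Numerator   = 9×2876.3033 − 56.70×416.24 = 25886.7297 − 23600.8080 = 2285.9217
Denominator = 9×449.3828 − 56.70² = 4044.4452 − 3214.8900 = 829.5552
b₁(new) = 2285.9217 / 829.5552 = 2.7556

(Same formula on the original sums: (8×1867.2701 − 41.87×348.20) / (8×229.4539 − 41.87²) = 359.0268 / 82.5343 = 4.3500, matching the given fit.)

Step 3: Change in slope
Δβ₁ = 2.7556 − 4.3500 = -1.5944
Relative change = -1.5944 / 4.3500 × 100% = -36.7%
→ the slope decreases when the point is added.

Because the point sits below the extension of the original line at a high-leverage x, it tilts the fit down.
In practice: investigate whether it comes from the same population as the rest of the sample; refit with and without it and report both if conclusions differ.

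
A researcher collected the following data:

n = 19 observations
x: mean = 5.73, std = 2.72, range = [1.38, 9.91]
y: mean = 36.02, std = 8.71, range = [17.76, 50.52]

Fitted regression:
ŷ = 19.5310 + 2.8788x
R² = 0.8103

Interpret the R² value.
The model explains 81.03% of the variance in y (R² = 0.8103), leaving 18.97% unexplained; the fit is strong.

The coefficient of determination R² is the fraction of the total variation in y that the fitted line accounts for.

Here R² = 0.8103:
- Explained: 81.03% of the variation in y
- Unexplained (residual): 100% − 81.03% = 18.97%
- Rule of thumb (below 0.3 weak; 0.3 to below 0.7 moderate; 0.7 and above strong) → strong

Note: R² never decreases when predictors are added, so it should not be used alone to compare models of different size.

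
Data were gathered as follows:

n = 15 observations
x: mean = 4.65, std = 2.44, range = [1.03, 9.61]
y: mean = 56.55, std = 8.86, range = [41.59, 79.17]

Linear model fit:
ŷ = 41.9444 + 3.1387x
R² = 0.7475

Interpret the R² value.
The model explains 74.75% of the variance in y (R² = 0.7475), leaving 25.25% unexplained; the fit is strong.

The coefficient of determination R² is the fraction of the total variation in y that the fitted line accounts for.

Here R² = 0.7475:
- Explained: 74.75% of the variation in y
- Unexplained (residual): 100% − 74.75% = 25.25%
- Rule of thumb (below 0.3 weak; 0.3 to below 0.7 moderate; 0.7 and above strong) → strong

Calculation: R² = 1 − (SS_res / SS_tot), where SS_res is the sum of squared residuals and SS_tot the total sum of squares.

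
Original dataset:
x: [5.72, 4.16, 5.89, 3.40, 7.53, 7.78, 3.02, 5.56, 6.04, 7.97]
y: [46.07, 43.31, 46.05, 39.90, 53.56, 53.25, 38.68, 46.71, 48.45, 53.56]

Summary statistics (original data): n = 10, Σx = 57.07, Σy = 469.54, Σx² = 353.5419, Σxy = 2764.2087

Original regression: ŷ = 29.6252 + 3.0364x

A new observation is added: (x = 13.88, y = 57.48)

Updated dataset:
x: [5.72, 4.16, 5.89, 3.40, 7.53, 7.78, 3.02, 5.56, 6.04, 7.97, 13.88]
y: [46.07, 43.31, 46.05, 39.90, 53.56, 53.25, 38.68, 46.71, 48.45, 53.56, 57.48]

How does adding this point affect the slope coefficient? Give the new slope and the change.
New slope β₁ = 1.8376 versus 3.0364 before: a change of -1.1988 (-39.5%).

The new point has HIGH LEVERAGE: x = 13.88 is far from the original mean x̄ = 57.07/10 ≈ 5.71 (original range [3.02, 7.97]).

Step 1: Update the sums with the new point (n goes from 10 to 11)
Σx  = 57.07 + 13.88 = 70.95
Σy  = 469.54 + 57.48 = 527.02
Σx² = 353.5419 + 13.88² = 353.5419 + 192.6544 = 546.1963
Σxy = 2764.2087 + 13.88×57.48 = 2764.2087 + 797.8224 = 3562.0311

Step 2: Recompute the slope with b₁ = (nΣxy − ΣxΣy) / (nΣx² − (Σx)²)
Numerator   = 11×3562.0311 − 70.95×527.02 = 39182.3421 − 37392.0690 = 1790.2731
Denominator = 11×546.1963 − 70.95² = 6008.1593 − 5033.9025 = 974.2568
b₁(new) = 1790.2731 / 974.2568 = 1.8376

(Same formula on the original sums: (10×2764.2087 − 57.07×469.54) / (10×353.5419 − 57.07²) = 845.4392 / 278.4341 = 3.0364, matching the given fit.)

Step 3: Change in slope
Δβ₁ = 1.8376 − 3.0364 = -1.1988
Relative change = -1.1988 / 3.0364 × 100% = -39.5%
→ the slope decreases when the point is added.

A high-leverage point only changes the slope if it is off the original line; here y = 57.48 is below the original trend, so the slope decreases.
In practice: investigate whether it comes from the same population as the rest of the sample; examine leverage (hᵢ) and Cook's distance rather than deleting it automatically.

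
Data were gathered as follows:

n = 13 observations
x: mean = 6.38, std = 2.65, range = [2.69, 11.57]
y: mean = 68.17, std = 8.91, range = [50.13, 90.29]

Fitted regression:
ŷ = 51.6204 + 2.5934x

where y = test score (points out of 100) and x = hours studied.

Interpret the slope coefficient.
For each additional hour of study time, predicted test score increases by approximately 2.5934 points.

The slope coefficient β₁ = 2.5934 represents the marginal effect of study time on test score.

Interpretation:
- Study time up by 1 hour → predicted test score increases by 2.5934 points
- The effect is assumed constant over the observed range of x (linearity)
- The slope describes association in these data, not necessarily a causal effect

(β₀ = 51.6204 is the fitted value at x = 0 and is not part of the slope interpretation.)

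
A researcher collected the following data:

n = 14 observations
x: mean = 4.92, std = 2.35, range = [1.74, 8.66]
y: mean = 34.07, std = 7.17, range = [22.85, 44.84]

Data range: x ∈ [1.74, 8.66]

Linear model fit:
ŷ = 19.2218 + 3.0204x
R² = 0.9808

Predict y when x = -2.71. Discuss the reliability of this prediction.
ŷ = 11.0365 (extrapolation — x = -2.71 lies outside [1.74, 8.66], so reliability is low).

Prediction calculation:
ŷ = 19.2218 + 3.0204 × (-2.71)
ŷ = 11.0365

Reliability:
- Data range: x ∈ [1.74, 8.66]
- Prediction point: x = -2.71 is 4.45 units below the observed range → this is EXTRAPOLATION, not interpolation

Why that matters here:
- The standard error of prediction grows with (x − x̄)², and x = -2.71 is far from x̄ = 4.92
- R² describes fit only over the sampled x values; it says nothing about behaviour beyond them
- Real relationships often flatten, saturate, or turn nonlinear at extremes

The R² = 0.9808 only validates the fit within [1.74, 8.66]; treat ŷ = 11.0365 with caution.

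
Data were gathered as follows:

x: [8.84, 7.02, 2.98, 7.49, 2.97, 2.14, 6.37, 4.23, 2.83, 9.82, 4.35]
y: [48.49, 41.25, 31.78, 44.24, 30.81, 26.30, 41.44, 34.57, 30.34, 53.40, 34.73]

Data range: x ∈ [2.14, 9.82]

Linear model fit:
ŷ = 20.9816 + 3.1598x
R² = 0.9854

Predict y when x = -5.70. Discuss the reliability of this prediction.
ŷ = 2.9707 (extrapolation — x = -5.70 lies outside [2.14, 9.82], so reliability is low).

Prediction calculation:
ŷ = 20.9816 + 3.1598 × (-5.70)
ŷ = 2.9707

Reliability:
- Data range: x ∈ [2.14, 9.82]
- Prediction point: x = -5.70 is 7.84 units below the observed range → this is EXTRAPOLATION, not interpolation

Why that matters here:
- R² describes fit only over the sampled x values; it says nothing about behaviour beyond them
- Real relationships often flatten, saturate, or turn nonlinear at extremes
- There are no observations near this x to validate the fitted line there

A defensible statement: 'if the linear trend continued to x = -5.70, y would be about 2.9707' — the premise is untested.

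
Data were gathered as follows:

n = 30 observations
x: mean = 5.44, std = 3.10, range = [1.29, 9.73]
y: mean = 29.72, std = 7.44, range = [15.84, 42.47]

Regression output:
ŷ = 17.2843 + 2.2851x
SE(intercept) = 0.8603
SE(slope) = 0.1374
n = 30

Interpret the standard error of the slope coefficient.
SE(β̂₁) = 0.1374 is the estimated standard deviation of the slope estimate across repeated samples; relative to β̂₁ = 2.2851 that is 6.0%, a precise estimate.

SE(β̂₁) = 0.1374 says: if we drew many samples of n = 30 from the same population and refit each time, the fitted slopes would scatter with a standard deviation of roughly 0.1374 around the true β₁.

Relative precision:
- SE / |β̂₁| = 0.1374 / 2.2851 = 6.0%
- Rule of thumb (under 20%: precise; 20% to under 50%: moderately precise; 50% or more: imprecise) → precise

Rough 95% range (±2 SE): 2.2851 ± 0.2748 → (2.0103, 2.5599).

What drives SE(β̂₁): more residual scatter → larger SE; larger n (here n = 30) → smaller SE; wider spread of x values → smaller SE.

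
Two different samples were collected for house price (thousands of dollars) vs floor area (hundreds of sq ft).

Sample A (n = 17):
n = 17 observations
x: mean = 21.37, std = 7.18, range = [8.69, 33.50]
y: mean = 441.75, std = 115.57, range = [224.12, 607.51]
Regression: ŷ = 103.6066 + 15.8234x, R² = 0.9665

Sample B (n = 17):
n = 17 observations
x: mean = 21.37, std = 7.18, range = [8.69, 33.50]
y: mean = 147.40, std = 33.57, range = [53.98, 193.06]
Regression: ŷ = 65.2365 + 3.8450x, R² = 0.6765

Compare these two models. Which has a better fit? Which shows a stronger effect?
Model A has the better fit (R² = 0.9665 vs 0.6765). Model A shows the stronger effect (|β₁| = 15.8234 vs 3.8450).

Model Comparison:

Fit — compare R²:
- Model A: R² = 0.9665 → 96.65% of variance in house price explained
- Model B: R² = 0.6765 → 67.65% of variance in house price explained
- 0.9665 > 0.6765 → Model A has the better fit

Which has the larger per-hundred sq ft effect? (|β₁|)
- Model A: β₁ = 15.8234 → predicted house price rises 15.8234 thousand dollars per additional hundred sq ft of floor area
- Model B: β₁ = 3.8450 → predicted house price rises 3.8450 thousand dollars per additional hundred sq ft of floor area
- |15.8234| > |3.8450| → Model A shows the stronger marginal effect

Note: R² measures how tightly points cluster around the line; β₁ measures how steep the line is — they answer different questions.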